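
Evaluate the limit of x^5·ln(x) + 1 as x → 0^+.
The product is a 0·∞ indeterminate form at x → 0⁺.
Rewrite the product as ln(x) / x^(-5) and apply L'Hôpital, or use the standard hierarchy x^(-5) ≫ |ln x| as x → 0⁺.
The indeterminate product → 0, so the limit = 1.

Final answer: 1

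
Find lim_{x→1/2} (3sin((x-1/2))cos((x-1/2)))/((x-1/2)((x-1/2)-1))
Both numerator and denominator → 0 as x → 1/2; this is a 0/0 indeterminate form.
Expand each to leading order near x = 1/2: numerator ~ 3·(x - 1/2), denominator ~ -(x - 1/2).
The limit of the ratio is -3.

Final answer: -3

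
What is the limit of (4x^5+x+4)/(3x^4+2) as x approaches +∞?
This is an ∞/∞ indeterminate form as x → +∞.
Divide numerator and denominator by x^5 and let the lower-order terms vanish; the numerator's degree 5 exceeds the denominator's degree 4, so the quotient diverges.
Limit = ∞.

Final answer: ∞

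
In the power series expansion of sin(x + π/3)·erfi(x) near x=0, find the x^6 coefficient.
Expand to order 6: sin(x + π/3)·erfi(x) = 19·x^6/(360·√(π)) - √(3)·x^5/(40·√(π)) + x^4/(6·√(π)) - √(3)·x^3/(6·√(π)) + x^2/√(π) + √(3)·x/√(π) + O(x^7).
The coefficient of x^6 is 19/(360·√(π)).

Final answer: 19/(360·√(π))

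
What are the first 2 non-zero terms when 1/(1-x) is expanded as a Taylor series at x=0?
x + 1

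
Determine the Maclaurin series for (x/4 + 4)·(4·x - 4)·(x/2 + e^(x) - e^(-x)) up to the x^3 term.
-17·x^3/6 + 75·x^2/2 - 40·x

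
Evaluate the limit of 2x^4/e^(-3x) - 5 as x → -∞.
The quotient is an ∞/∞ indeterminate form as x → -∞.
Compare growth rates of the dominant terms (exponentials ≫ polynomials ≫ logarithms), or apply L'Hôpital's rule; the quotient → 0.
Adding the constant: 0 - 5 = -5. Limit = -5.

Final answer: -5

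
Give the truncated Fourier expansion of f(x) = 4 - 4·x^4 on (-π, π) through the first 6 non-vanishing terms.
(-192 + 32·π^2)·cos(x) + (12 - 8·π^2)·cos(2·x) + (-64/27 + 32·π^2/9)·cos(3·x) + (3/4 - 2·π^2)·cos(4·x) + (-192/625 + 32·π^2/25)·cos(5·x) - 4·π^4/5 + 4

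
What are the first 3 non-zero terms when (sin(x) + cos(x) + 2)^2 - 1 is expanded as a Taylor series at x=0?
-2·x^2 + 6·x + 8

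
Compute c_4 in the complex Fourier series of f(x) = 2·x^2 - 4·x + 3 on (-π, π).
Compute the real Fourier coefficients first: a_4 = 1/2, b_4 = 2.
Then c_4 = (a_4 − i·b_4)/2 = 1/4 - i.

Final answer: 1/4 - i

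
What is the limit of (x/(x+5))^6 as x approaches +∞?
As x → +∞: x/(x+5) = 1/(1 + 5/x) → 1, and the 6th power of a limit-1 base also → 1.
Limit = 1.

Final answer: 1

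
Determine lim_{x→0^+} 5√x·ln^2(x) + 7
The product is a 0·∞ indeterminate form at x → 0⁺.
Rewrite the product as 5·ln^2(x) / x^(-1/2) and apply L'Hôpital, or use the standard hierarchy x^(-1/2) ≫ |ln x|^2 as x → 0⁺.
The indeterminate product → 0, so the limit = 7.

Final answer: 7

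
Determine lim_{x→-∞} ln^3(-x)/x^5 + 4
The quotient is an ∞/∞ indeterminate form as x → -∞.
Compare growth rates of the dominant terms (exponentials ≫ polynomials ≫ logarithms), or apply L'Hôpital's rule; the quotient → 0.
Adding the constant: 0 + 4 = 4. Limit = 4.

Final answer: 4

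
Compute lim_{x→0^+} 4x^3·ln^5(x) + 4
The product is a 0·∞ indeterminate form at x → 0⁺.
Rewrite the product as 4·ln^5(x) / x^(-3) and apply L'Hôpital, or use the standard hierarchy x^(-3) ≫ |ln x|^5 as x → 0⁺.
The indeterminate product → 0, so the limit = 4.

Final answer: 4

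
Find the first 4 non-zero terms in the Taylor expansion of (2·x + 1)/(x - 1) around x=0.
-3·x^3 - 3·x^2 - 3·x - 1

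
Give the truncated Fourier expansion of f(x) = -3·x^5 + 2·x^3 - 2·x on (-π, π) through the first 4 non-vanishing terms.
(-748 - 6·π^4 + 124·π^2)·sin(x) + (-17·π^2 + 55/2 + 3·π^4)·sin(2·x) + (-2·π^4 - 140/27 + 52·π^2/9)·sin(3·x) + (-23·π^2/8 + 133/64 + 3·π^4/2)·sin(4·x)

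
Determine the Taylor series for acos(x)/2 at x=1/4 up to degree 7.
acos(1/4)/2 - 2·√(15)·(x - 1/4)/15 - 4·√(15)·(x - 1/4)^2/225 - 32·√(15)·(x - 1/4)^3/1125 - 32·√(15)·(x - 1/4)^4/2025 - 14848·√(15)·(x - 1/4)^5/759375 - 191488·√(15)·(x - 1/4)^6/11390625 - 7757824·√(15)·(x - 1/4)^7/398671875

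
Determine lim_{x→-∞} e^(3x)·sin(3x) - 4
Evaluate the dominant behaviour as x → -∞; each term tends to a finite value or vanishes.
Limit = -4.

Final answer: -4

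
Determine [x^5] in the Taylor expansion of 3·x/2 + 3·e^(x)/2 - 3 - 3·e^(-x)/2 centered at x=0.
Expand to order 5: 3·x/2 + 3·e^(x)/2 - 3 - 3·e^(-x)/2 = x^5/40 + x^3/2 + 9·x/2 - 3 + O(x^6).
The coefficient of x^5 is 1/40.

Final answer: 1/40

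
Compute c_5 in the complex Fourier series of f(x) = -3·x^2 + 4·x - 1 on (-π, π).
Compute the real Fourier coefficients first: a_5 = 12/25, b_5 = 8/5.
Then c_5 = (a_5 − i·b_5)/2 = 6/25 - 4·i/5.

Final answer: 6/25 - 4·i/5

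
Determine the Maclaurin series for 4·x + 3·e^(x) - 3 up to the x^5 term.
x^5/40 + x^4/8 + x^3/2 + 3·x^2/2 + 7·x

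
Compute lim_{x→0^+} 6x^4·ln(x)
This is a 0·∞ indeterminate form at x → 0⁺.
Rewrite the product as 6·ln(x) / x^(-4) and apply L'Hôpital, or use the standard hierarchy x^(-4) ≫ |ln x| as x → 0⁺.
The indeterminate product → 0, so the limit = 0.

Final answer: 0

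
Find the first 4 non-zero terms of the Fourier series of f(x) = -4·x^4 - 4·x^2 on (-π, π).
(-176 + 32·π^2)·cos(x) + (8 - 8·π^2)·cos(2·x) + (-16/27 + 32·π^2/9)·cos(3·x) - 4·π^4/5 - 4·π^2/3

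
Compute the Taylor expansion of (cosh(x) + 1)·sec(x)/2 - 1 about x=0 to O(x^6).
17·x^4/48 + 3·x^2/4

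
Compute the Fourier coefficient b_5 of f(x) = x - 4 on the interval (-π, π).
b_5 = (1/π) ∫_{-π}^{π} f(x)·sin(5x) dx.
Evaluate the integral (use parity and integration by parts as needed): b_5 = 2/5.

Final answer: 2/5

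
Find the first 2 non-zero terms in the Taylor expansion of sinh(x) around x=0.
x^3/6 + x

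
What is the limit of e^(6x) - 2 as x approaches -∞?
Evaluate the dominant behaviour as x → -∞; each term tends to a finite value or vanishes.
Limit = -2.

Final answer: -2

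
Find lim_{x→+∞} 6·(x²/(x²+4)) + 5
Evaluate the dominant behaviour as x → +∞; each term tends to a finite value or vanishes.
Limit = 11.

Final answer: 11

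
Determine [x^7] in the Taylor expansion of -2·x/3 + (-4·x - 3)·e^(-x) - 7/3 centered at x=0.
Expand to order 7: -2·x/3 + (-4·x - 3)·e^(-x) - 7/3 = -5·x^7/1008 + 7·x^6/240 - 17·x^5/120 + 13·x^4/24 - 3·x^3/2 + 5·x^2/2 - 5·x/3 - 16/3 + O(x^8).
The coefficient of x^7 is -5/1008.

Final answer: -5/1008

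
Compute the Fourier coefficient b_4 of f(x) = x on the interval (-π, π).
b_4 = (1/π) ∫_{-π}^{π} f(x)·sin(4x) dx.
Evaluate the integral (use parity and integration by parts as needed): b_4 = -1/2.

Final answer: -1/2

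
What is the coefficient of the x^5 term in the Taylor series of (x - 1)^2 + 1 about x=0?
Expand to order 5: (x - 1)^2 + 1 = x^2 - 2·x + 2 + O(x^6).
The coefficient of x^5 is 0.

Final answer: 0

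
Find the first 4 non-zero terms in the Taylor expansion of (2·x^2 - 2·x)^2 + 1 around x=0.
4·x^4 - 8·x^3 + 4·x^2 + 1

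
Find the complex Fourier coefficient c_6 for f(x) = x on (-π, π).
Compute the real Fourier coefficients first: a_6 = 0, b_6 = -1/3.
Then c_6 = (a_6 − i·b_6)/2 = i/6.

Final answer: i/6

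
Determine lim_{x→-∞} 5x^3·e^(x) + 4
The product is a 0·∞ indeterminate form at x → -∞.
Rewrite the product as 5x^3 / e^(-x) (an ∞/∞ form) and apply L'Hôpital, or use the standard hierarchy e^(|x|) ≫ |x^3| as x → -∞.
The indeterminate product → 0, so the limit = 4.

Final answer: 4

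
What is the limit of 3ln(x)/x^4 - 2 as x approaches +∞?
The quotient is an ∞/∞ indeterminate form as x → +∞.
The polynomial denominator x^4 dominates the logarithmic numerator (any positive power of x ≫ ln(x) as x → ∞), so the quotient → 0.
Adding the constant: 0 - 2 = -2. Limit = -2.

Final answer: -2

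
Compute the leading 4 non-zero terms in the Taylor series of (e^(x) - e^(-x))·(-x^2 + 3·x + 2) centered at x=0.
x^4 - 4·x^3/3 + 6·x^2 + 4·x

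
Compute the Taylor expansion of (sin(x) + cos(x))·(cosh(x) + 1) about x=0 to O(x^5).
-x^4/8 + x^3/6 - x^2/2 + 2·x + 2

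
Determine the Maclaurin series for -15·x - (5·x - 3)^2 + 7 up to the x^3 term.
-25·x^2 + 15·x - 2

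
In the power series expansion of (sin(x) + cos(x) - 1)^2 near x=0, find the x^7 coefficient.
Expand to order 7: (sin(x) + cos(x) - 1)^2 = -x^7/40 + x^6/360 + x^5/4 - x^4/12 - x^3 + x^2 + O(x^8).
The coefficient of x^7 is -1/40.

Final answer: -1/40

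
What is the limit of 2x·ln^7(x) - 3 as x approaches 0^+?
The product is a 0·∞ indeterminate form at x → 0⁺.
Rewrite the product as 2·ln^7(x) / x^(-1) and apply L'Hôpital, or use the standard hierarchy x^(-1) ≫ |ln x|^7 as x → 0⁺.
The indeterminate product → 0, so the limit = -3.

Final answer: -3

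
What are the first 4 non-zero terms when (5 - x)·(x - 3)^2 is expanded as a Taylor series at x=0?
-x^3 + 11·x^2 - 39·x + 45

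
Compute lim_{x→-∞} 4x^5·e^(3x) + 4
The product is a 0·∞ indeterminate form at x → -∞.
Rewrite the product as 4x^5 / e^(-3x) (an ∞/∞ form) and apply L'Hôpital, or use the standard hierarchy e^(3|x|) ≫ |x^5| as x → -∞.
The indeterminate product → 0, so the limit = 4.

Final answer: 4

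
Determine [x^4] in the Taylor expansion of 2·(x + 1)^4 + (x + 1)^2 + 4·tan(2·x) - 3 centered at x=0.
Expand to order 4: 2·(x + 1)^4 + (x + 1)^2 + 4·tan(2·x) - 3 = 2·x^4 + 56·x^3/3 + 13·x^2 + 18·x + O(x^5).
The coefficient of x^4 is 2.

Final answer: 2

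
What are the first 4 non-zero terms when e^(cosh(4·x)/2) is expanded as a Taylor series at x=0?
1568·x^6·e^(1/2)/45 + 40·x^4·e^(1/2)/3 + 4·x^2·e^(1/2) + e^(1/2)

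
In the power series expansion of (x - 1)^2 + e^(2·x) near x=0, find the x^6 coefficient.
Expand to order 6: (x - 1)^2 + e^(2·x) = 4·x^6/45 + 4·x^5/15 + 2·x^4/3 + 4·x^3/3 + 3·x^2 + 2 + O(x^7).
The coefficient of x^6 is 4/45.

Final answer: 4/45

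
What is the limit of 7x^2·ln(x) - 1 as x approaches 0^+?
The product is a 0·∞ indeterminate form at x → 0⁺.
Rewrite the product as 7·ln(x) / x^(-2) and apply L'Hôpital, or use the standard hierarchy x^(-2) ≫ |ln x| as x → 0⁺.
The indeterminate product → 0, so the limit = -1.

Final answer: -1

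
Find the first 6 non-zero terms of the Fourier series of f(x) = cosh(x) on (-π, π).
-cos(x)·sinh(π)/π + 2·cos(2·x)·sinh(π)/(5·π) - cos(3·x)·sinh(π)/(5·π) + 2·cos(4·x)·sinh(π)/(17·π) - cos(5·x)·sinh(π)/(13·π) + sinh(π)/π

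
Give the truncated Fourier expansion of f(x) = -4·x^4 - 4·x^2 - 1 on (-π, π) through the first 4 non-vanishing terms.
(-176 + 32·π^2)·cos(x) + (8 - 8·π^2)·cos(2·x) + (-16/27 + 32·π^2/9)·cos(3·x) - 4·π^4/5 - 4·π^2/3 - 1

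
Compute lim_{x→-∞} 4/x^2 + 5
Evaluate the dominant behaviour as x → -∞; each term tends to a finite value or vanishes.
Limit = 5.

Final answer: 5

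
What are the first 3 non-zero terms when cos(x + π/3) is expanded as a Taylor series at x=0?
-x^2/4 - √(3)·x/2 + 1/2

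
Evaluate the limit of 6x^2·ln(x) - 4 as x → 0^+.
The product is a 0·∞ indeterminate form at x → 0⁺.
Rewrite the product as 6·ln(x) / x^(-2) and apply L'Hôpital, or use the standard hierarchy x^(-2) ≫ |ln x| as x → 0⁺.
The indeterminate product → 0, so the limit = -4.

Final answer: -4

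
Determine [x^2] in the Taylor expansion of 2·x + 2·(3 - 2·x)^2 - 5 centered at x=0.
Expand to order 2: 2·x + 2·(3 - 2·x)^2 - 5 = 8·x^2 - 22·x + 13 + O(x^3).
The coefficient of x^2 is 8.

Final answer: 8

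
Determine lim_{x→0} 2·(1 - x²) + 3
Direct substitution at x = 0 gives 5.

Final answer: 5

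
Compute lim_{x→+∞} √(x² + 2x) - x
As x → +∞: multiply by the conjugate to get (2x)/(√(x²+2x)+x); the denominator ~ 2x, so the limit is 2/2 = 1.
Limit = 1.

Final answer: 1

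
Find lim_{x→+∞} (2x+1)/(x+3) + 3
Evaluate the dominant behaviour as x → +∞; each term tends to a finite value or vanishes.
Limit = 5.

Final answer: 5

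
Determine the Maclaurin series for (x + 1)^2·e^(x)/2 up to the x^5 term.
31·x^5/240 + 7·x^4/16 + 13·x^3/12 + 7·x^2/4 + 3·x/2 + 1/2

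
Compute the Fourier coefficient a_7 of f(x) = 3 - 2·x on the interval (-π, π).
a_7 = (1/π) ∫_{-π}^{π} f(x)·cos(7x) dx.
Evaluate the integral (use parity and integration by parts as needed): a_7 = 0.

Final answer: 0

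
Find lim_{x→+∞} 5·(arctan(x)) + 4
Evaluate the dominant behaviour as x → +∞; each term tends to a finite value or vanishes.
Limit = 4 + 5·π/2.

Final answer: 4 + 5·π/2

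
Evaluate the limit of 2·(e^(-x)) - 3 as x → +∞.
Evaluate the dominant behaviour as x → +∞; each term tends to a finite value or vanishes.
Limit = -3.

Final answer: -3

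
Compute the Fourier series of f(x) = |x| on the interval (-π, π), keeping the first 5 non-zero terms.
-4·cos(x)/π - 4·cos(3·x)/(9·π) - 4·cos(5·x)/(25·π) - 4·cos(7·x)/(49·π) + π/2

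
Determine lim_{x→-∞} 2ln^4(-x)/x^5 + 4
The quotient is an ∞/∞ indeterminate form as x → -∞.
Compare growth rates of the dominant terms (exponentials ≫ polynomials ≫ logarithms), or apply L'Hôpital's rule; the quotient → 0.
Adding the constant: 0 + 4 = 4. Limit = 4.

Final answer: 4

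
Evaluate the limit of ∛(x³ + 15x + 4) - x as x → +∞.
This is an ∞ − ∞ indeterminate form.
Multiply by (A² + AB + B²)/(A² + AB + B²) where A = ∛(x³+15x + 4), B = x to use A³ − B³ = (A−B)(A²+AB+B²); the x³ terms cancel, leaving (15x + 4)/(A²+AB+B²) with denominator ~ 3x², so the limit is 0.
Limit = 0.

Final answer: 0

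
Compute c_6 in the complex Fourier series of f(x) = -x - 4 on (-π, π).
Compute the real Fourier coefficients first: a_6 = 0, b_6 = 1/3.
Then c_6 = (a_6 − i·b_6)/2 = -i/6.

Final answer: -i/6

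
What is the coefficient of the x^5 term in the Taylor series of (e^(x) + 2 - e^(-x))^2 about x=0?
Expand to order 5: (e^(x) + 2 - e^(-x))^2 = x^5/15 + 4·x^4/3 + 4·x^3/3 + 4·x^2 + 8·x + 4 + O(x^6).
The coefficient of x^5 is 1/15.

Final answer: 1/15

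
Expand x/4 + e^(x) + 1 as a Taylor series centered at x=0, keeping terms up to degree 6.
x^6/720 + x^5/120 + x^4/24 + x^3/6 + x^2/2 + 5·x/4 + 2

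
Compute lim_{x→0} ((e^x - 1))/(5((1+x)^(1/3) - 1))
Both numerator and denominator → 0 as x → 0; this is a 0/0 indeterminate form.
Expand each to leading order near x = 0: numerator ~ x, denominator ~ 5·x/3.
The limit of the ratio is 3/5.

Final answer: 3/5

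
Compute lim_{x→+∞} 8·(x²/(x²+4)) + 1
Evaluate the dominant behaviour as x → +∞; each term tends to a finite value or vanishes.
Limit = 9.

Final answer: 9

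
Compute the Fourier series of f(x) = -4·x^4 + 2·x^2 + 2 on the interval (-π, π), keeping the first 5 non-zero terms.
(-200 + 32·π^2)·cos(x) + (14 - 8·π^2)·cos(2·x) + (-88/27 + 32·π^2/9)·cos(3·x) + (5/4 - 2·π^2)·cos(4·x) - 4·π^4/5 + 2 + 2·π^2/3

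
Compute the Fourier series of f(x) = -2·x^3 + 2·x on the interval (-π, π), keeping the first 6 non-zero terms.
(28 - 4·π^2)·sin(x) + (-5 + 2·π^2)·sin(2·x) + (20/9 - 4·π^2/3)·sin(3·x) + (-11/8 + π^2)·sin(4·x) + (124/125 - 4·π^2/5)·sin(5·x) + (-7/9 + 2·π^2/3)·sin(6·x)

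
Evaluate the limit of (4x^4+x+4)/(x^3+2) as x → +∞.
This is an ∞/∞ indeterminate form as x → +∞.
Divide numerator and denominator by x^4 and let the lower-order terms vanish; the numerator's degree 4 exceeds the denominator's degree 3, so the quotient diverges.
Limit = ∞.

Final answer: ∞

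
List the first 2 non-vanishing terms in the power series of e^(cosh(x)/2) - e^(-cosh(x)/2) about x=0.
x^2·(e^(-1/2)/4 + e^(1/2)/4) - e^(-1/2) + e^(1/2)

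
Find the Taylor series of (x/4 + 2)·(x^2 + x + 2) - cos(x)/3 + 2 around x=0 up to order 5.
-x^4/72 + x^3/4 + 29·x^2/12 + 5·x/2 + 17/3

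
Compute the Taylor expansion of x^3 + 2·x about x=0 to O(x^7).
x^3 + 2·x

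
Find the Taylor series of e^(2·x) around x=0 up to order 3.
4·x^3/3 + 2·x^2 + 2·x + 1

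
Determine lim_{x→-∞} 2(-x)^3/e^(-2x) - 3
The quotient is an ∞/∞ indeterminate form as x → -∞.
Compare growth rates of the dominant terms (exponentials ≫ polynomials ≫ logarithms), or apply L'Hôpital's rule; the quotient → 0.
Adding the constant: 0 - 3 = -3. Limit = -3.

Final answer: -3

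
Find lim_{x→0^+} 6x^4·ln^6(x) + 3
The product is a 0·∞ indeterminate form at x → 0⁺.
Rewrite the product as 6·ln^6(x) / x^(-4) and apply L'Hôpital, or use the standard hierarchy x^(-4) ≫ |ln x|^6 as x → 0⁺.
The indeterminate product → 0, so the limit = 3.

Final answer: 3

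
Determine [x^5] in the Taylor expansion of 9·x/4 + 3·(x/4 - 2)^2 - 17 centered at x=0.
Expand to order 5: 9·x/4 + 3·(x/4 - 2)^2 - 17 = 3·x^2/16 - 3·x/4 - 5 + O(x^6).
The coefficient of x^5 is 0.

Final answer: 0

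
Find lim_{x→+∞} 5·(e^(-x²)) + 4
Evaluate the dominant behaviour as x → +∞; each term tends to a finite value or vanishes.
Limit = 4.

Final answer: 4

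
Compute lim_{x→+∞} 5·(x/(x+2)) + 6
Evaluate the dominant behaviour as x → +∞; each term tends to a finite value or vanishes.
Limit = 11.

Final answer: 11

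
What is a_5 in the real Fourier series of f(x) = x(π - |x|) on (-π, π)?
a_5 = (1/π) ∫_{-π}^{π} f(x)·cos(5x) dx.
Evaluate the integral (use parity and integration by parts as needed): a_5 = 0.

Final answer: 0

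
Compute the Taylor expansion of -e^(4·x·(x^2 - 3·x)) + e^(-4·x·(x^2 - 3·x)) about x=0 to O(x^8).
-576·x^7 + 576·x^6 - 8·x^3 + 24·x^2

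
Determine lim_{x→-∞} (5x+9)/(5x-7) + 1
Evaluate the dominant behaviour as x → -∞; each term tends to a finite value or vanishes.
Limit = 2.

Final answer: 2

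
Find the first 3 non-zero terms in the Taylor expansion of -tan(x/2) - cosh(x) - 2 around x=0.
-x^2/2 - x/2 - 3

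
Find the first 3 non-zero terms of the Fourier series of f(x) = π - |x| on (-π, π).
4·cos(x)/π + 4·cos(3·x)/(9·π) + π/2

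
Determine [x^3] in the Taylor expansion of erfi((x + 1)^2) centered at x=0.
Expand to order 3: erfi((x + 1)^2) = 24·e·x^3/√(π) + 10·e·x^2/√(π) + 4·e·x/√(π) + erfi(1) + O(x^4).
The coefficient of x^3 is 24·e/√(π).

Final answer: 24·e/√(π)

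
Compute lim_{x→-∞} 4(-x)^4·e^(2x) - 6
The product is a 0·∞ indeterminate form at x → -∞.
Rewrite the product as 4(-x)^4 / e^(-2x) (an ∞/∞ form) and apply L'Hôpital, or use the standard hierarchy e^(2|x|) ≫ |(-x)^4| as x → -∞.
The indeterminate product → 0, so the limit = -6.

Final answer: -6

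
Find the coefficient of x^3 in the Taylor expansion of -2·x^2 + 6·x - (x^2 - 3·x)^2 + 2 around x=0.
Expand to order 3: -2·x^2 + 6·x - (x^2 - 3·x)^2 + 2 = 6·x^3 - 11·x^2 + 6·x + 2 + O(x^4).
The coefficient of x^3 is 6.

Final answer: 6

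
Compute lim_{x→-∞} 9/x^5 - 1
Evaluate the dominant behaviour as x → -∞; each term tends to a finite value or vanishes.
Limit = -1.

Final answer: -1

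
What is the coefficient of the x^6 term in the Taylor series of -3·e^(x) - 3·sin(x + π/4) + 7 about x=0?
Expand to order 6: -3·e^(x) - 3·sin(x + π/4) + 7 = x^6·(-1/240 + √(2)/480) + x^5·(-1/40 - √(2)/80) + x^4·(-1/8 - √(2)/16) + x^3·(-1/2 + √(2)/4) + x^2·(-3/2 + 3·√(2)/4) + x·(-3 - 3·√(2)/2) - 3·√(2)/2 + 4 + O(x^7).
The coefficient of x^6 is -1/240 + √(2)/480.

Final answer: -1/240 + √(2)/480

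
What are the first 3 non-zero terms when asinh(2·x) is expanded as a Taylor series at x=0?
12·x^5/5 - 4·x^3/3 + 2·x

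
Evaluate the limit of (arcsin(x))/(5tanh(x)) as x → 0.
Both numerator and denominator → 0 as x → 0; this is a 0/0 indeterminate form.
Expand each to leading order near x = 0: numerator ~ x, denominator ~ 5·x.
The limit of the ratio is 1/5.

Final answer: 1/5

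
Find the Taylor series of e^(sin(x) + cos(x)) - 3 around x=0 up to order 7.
e·x^7/720 + 71·e·x^6/720 + e·x^5/10 - 5·e·x^4/24 - e·x^3/2 + e·x - 3 + e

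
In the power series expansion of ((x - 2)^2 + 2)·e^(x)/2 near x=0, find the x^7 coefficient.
Expand to order 7: ((x - 2)^2 + 2)·e^(x)/2 = x^7/504 + x^6/120 + x^5/40 + x^4/24 + x + 3 + O(x^8).
The coefficient of x^7 is 1/504.

Final answer: 1/504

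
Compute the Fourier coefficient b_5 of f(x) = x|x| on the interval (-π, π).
b_5 = (1/π) ∫_{-π}^{π} f(x)·sin(5x) dx.
Evaluate the integral (use parity and integration by parts as needed): b_5 = (-8 + 50·π^2)/(125·π).

Final answer: (-8 + 50·π^2)/(125·π)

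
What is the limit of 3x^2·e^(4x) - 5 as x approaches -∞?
The product is a 0·∞ indeterminate form at x → -∞.
Rewrite the product as 3x^2 / e^(-4x) (an ∞/∞ form) and apply L'Hôpital, or use the standard hierarchy e^(4|x|) ≫ |x^2| as x → -∞.
The indeterminate product → 0, so the limit = -5.

Final answer: -5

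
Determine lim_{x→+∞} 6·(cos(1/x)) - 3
Evaluate the dominant behaviour as x → +∞; each term tends to a finite value or vanishes.
Limit = 3.

Final answer: 3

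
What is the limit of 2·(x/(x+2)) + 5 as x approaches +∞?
Evaluate the dominant behaviour as x → +∞; each term tends to a finite value or vanishes.
Limit = 7.

Final answer: 7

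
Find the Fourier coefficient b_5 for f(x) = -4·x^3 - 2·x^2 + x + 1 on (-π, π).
b_5 = (1/π) ∫_{-π}^{π} f(x)·sin(5x) dx.
Evaluate the integral (use parity and integration by parts as needed): b_5 = 98/125 - 8·π^2/5.

Final answer: 98/125 - 8·π^2/5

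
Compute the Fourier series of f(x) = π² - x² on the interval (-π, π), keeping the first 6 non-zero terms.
4·cos(x) - cos(2·x) + 4·cos(3·x)/9 - cos(4·x)/4 + 4·cos(5·x)/25 + 2·π^2/3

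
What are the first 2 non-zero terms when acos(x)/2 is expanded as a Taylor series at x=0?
-x/2 + π/4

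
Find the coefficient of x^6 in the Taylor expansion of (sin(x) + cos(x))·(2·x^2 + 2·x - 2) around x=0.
Expand to order 6: (sin(x) + cos(x))·(2·x^2 + 2·x - 2) = 37·x^6/360 - 4·x^5/15 - 17·x^4/12 + 4·x^3/3 + 5·x^2 - 2 + O(x^7).
The coefficient of x^6 is 37/360.

Final answer: 37/360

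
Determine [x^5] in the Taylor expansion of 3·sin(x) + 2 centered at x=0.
Expand to order 5: 3·sin(x) + 2 = x^5/40 - x^3/2 + 3·x + 2 + O(x^6).
The coefficient of x^5 is 1/40.

Final answer: 1/40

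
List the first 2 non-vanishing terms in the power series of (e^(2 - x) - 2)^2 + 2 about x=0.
-2·x·(-2 + e^(2))·e^(2) + 2 + (-2 + e^(2))^2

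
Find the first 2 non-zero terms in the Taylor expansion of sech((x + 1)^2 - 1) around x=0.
1 - 2·x^2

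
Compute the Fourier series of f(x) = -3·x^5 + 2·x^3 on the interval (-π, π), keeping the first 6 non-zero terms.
(-744 - 6·π^4 + 124·π^2)·sin(x) + (-17·π^2 + 51/2 + 3·π^4)·sin(2·x) + (-2·π^4 - 104/27 + 52·π^2/9)·sin(3·x) + (-23·π^2/8 + 69/64 + 3·π^4/2)·sin(4·x) + (-6·π^4/5 - 264/625 + 44·π^2/25)·sin(5·x) + (-11·π^2/9 + 11/54 + π^4)·sin(6·x)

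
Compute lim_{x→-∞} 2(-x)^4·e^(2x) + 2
The product is a 0·∞ indeterminate form at x → -∞.
Rewrite the product as 2(-x)^4 / e^(-2x) (an ∞/∞ form) and apply L'Hôpital, or use the standard hierarchy e^(2|x|) ≫ |(-x)^4| as x → -∞.
The indeterminate product → 0, so the limit = 2.

Final answer: 2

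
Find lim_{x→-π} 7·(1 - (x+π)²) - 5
Direct substitution at x = -π gives 2.

Final answer: 2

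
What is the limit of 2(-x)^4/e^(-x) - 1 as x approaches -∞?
The quotient is an ∞/∞ indeterminate form as x → -∞.
Compare growth rates of the dominant terms (exponentials ≫ polynomials ≫ logarithms), or apply L'Hôpital's rule; the quotient → 0.
Adding the constant: 0 - 1 = -1. Limit = -1.

Final answer: -1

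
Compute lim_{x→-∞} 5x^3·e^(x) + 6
The product is a 0·∞ indeterminate form at x → -∞.
Rewrite the product as 5x^3 / e^(-x) (an ∞/∞ form) and apply L'Hôpital, or use the standard hierarchy e^(|x|) ≫ |x^3| as x → -∞.
The indeterminate product → 0, so the limit = 6.

Final answer: 6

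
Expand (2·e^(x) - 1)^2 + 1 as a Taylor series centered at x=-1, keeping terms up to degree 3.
(-4·e + 4 + 2·e^(2))·e^(-2) + (8 - 4·e)·e^(-2)·(x + 1) + (8 - 2·e)·e^(-2)·(x + 1)^2 + (16 - 2·e)·e^(-2)·(x + 1)^3/3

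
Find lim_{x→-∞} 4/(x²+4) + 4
Evaluate the dominant behaviour as x → -∞; each term tends to a finite value or vanishes.
Limit = 4.

Final answer: 4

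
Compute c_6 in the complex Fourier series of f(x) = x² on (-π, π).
Compute the real Fourier coefficients first: a_6 = 1/9, b_6 = 0.
Then c_6 = (a_6 − i·b_6)/2 = 1/18.

Final answer: 1/18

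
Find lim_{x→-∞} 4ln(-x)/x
This is an ∞/∞ indeterminate form as x → -∞.
Compare growth rates of the dominant terms (exponentials ≫ polynomials ≫ logarithms), or apply L'Hôpital's rule; the quotient → 0.
Limit = 0.

Final answer: 0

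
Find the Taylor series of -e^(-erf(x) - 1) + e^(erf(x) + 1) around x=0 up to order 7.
x^7·(-e/(21·√(π)) - 4·e/(9·π^(5/2)) - e^(-1)/(21·√(π)) - 4·e^(-1)/(9·π^(5/2)) + 8·e^(-1)/(315·π^(7/2)) + 8·e/(315·π^(7/2)) + 38·e^(-1)/(45·π^(3/2)) + 38·e/(45·π^(3/2))) + x^6·(-8·e/(9·π^2) - 28·e^(-1)/(45·π) - 4·e^(-1)/(45·π^3) + 4·e/(45·π^3) + 8·e^(-1)/(9·π^2) + 28·e/(45·π)) + x^5·(-4·e/(3·π^(3/2)) - 4·e^(-1)/(3·π^(3/2)) + 4·e^(-1)/(15·π^(5/2)) + 4·e/(15·π^(5/2)) + e^(-1)/(5·√(π)) + e/(5·√(π))) + x^4·(-4·e/(3·π) - 2·e^(-1)/(3·π^2) + 4·e^(-1)/(3·π) + 2·e/(3·π^2)) + x^3·(-2·e/(3·√(π)) - 2·e^(-1)/(3·√(π)) + 4·e^(-1)/(3·π^(3/2)) + 4·e/(3·π^(3/2))) + x^2·(-2·e^(-1)/π + 2·e/π) + x·(2·e^(-1)/√(π) + 2·e/√(π)) - e^(-1) + e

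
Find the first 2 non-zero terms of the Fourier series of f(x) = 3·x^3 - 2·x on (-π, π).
(-40 + 6·π^2)·sin(x) + (13/2 - 3·π^2)·sin(2·x)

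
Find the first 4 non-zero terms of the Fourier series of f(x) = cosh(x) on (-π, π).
-cos(x)·sinh(π)/π + 2·cos(2·x)·sinh(π)/(5·π) - cos(3·x)·sinh(π)/(5·π) + sinh(π)/π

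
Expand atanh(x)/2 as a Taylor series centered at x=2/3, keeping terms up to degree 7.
atanh(2/3)/2 + 9·(x - 2/3)/10 + 27·(x - 2/3)^2/25 + 567·(x - 2/3)^3/250 + 3159·(x - 2/3)^4/625 + 379809·(x - 2/3)^5/31250 + 474579·(x - 2/3)^6/15625 + 85430781·(x - 2/3)^7/1093750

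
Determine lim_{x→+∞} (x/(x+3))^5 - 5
As x → +∞: x/(x+3) = 1/(1 + 3/x) → 1, and the 5th power of a limit-1 base also → 1; with the additive constant, 1 - 5 = -4.
Limit = -4.

Final answer: -4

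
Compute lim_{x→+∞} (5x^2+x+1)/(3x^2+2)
This is an ∞/∞ indeterminate form as x → +∞.
Divide numerator and denominator by x^2 and let the lower-order terms vanish; the leading terms give 5/3.
Limit = 5/3.

Final answer: 5/3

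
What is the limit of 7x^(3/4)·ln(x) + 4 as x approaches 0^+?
The product is a 0·∞ indeterminate form at x → 0⁺.
Rewrite the product as 7·ln(x) / x^(-3/4) and apply L'Hôpital, or use the standard hierarchy x^(-3/4) ≫ |ln x| as x → 0⁺.
The indeterminate product → 0, so the limit = 4.

Final answer: 4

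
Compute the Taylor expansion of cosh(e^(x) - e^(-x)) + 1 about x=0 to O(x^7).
28·x^6/45 + 4·x^4/3 + 2·x^2 + 2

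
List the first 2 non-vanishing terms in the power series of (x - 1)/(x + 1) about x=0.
2·x - 1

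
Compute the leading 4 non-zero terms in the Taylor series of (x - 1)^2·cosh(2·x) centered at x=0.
-4·x^3 + 3·x^2 - 2·x + 1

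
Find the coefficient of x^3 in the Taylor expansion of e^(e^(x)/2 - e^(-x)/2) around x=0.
Expand to order 3: e^(e^(x)/2 - e^(-x)/2) = x^3/3 + x^2/2 + x + 1 + O(x^4).
The coefficient of x^3 is 1/3.

Final answer: 1/3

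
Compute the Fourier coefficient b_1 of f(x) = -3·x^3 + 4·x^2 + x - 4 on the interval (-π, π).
b_1 = (1/π) ∫_{-π}^{π} f(x)·sin(1x) dx.
Evaluate the integral (use parity and integration by parts as needed): b_1 = 38 - 6·π^2.

Final answer: 38 - 6·π^2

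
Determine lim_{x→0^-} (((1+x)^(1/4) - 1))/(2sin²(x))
Both numerator and denominator → 0 as x → 0^-; this is a 0/0 indeterminate form.
Expand each to leading order near x = 0: numerator ~ x/4, denominator ~ 2·x^2.
The limit of the ratio is -∞.

Final answer: -∞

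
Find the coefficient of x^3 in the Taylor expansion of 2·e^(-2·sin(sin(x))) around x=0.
Expand to order 3: 2·e^(-2·sin(sin(x))) = -4·x^3/3 + 4·x^2 - 4·x + 2 + O(x^4).
The coefficient of x^3 is -4/3.

Final answer: -4/3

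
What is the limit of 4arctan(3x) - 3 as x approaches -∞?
Evaluate the dominant behaviour as x → -∞; each term tends to a finite value or vanishes.
Limit = -2·π - 3.

Final answer: -2·π - 3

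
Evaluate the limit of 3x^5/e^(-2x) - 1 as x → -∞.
The quotient is an ∞/∞ indeterminate form as x → -∞.
Compare growth rates of the dominant terms (exponentials ≫ polynomials ≫ logarithms), or apply L'Hôpital's rule; the quotient → 0.
Adding the constant: 0 - 1 = -1. Limit = -1.

Final answer: -1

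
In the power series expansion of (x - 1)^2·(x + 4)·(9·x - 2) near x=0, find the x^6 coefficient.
Expand to order 6: (x - 1)^2·(x + 4)·(9·x - 2) = 9·x^4 + 16·x^3 - 67·x^2 + 50·x - 8 + O(x^7).
The coefficient of x^6 is 0.

Final answer: 0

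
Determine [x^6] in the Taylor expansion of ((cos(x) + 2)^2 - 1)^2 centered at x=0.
Expand to order 6: ((cos(x) + 2)^2 - 1)^2 = -19·x^6/5 + 17·x^4 - 48·x^2 + 64 + O(x^7).
The coefficient of x^6 is -19/5.

Final answer: -19/5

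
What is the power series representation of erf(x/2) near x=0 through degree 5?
x^5/(160·√(π)) - x^3/(12·√(π)) + x/√(π)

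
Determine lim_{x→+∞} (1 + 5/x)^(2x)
As x → +∞: write (1 + 5/x)^(2x) = ((1 + 5/x)^x)^2 → (e^5)^2 = e^10.
Limit = e^(10).

Final answer: e^(10)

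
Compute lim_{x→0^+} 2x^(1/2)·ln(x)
This is a 0·∞ indeterminate form at x → 0⁺.
Rewrite the product as 2·ln(x) / x^(-1/2) and apply L'Hôpital, or use the standard hierarchy x^(-1/2) ≫ |ln x| as x → 0⁺.
The indeterminate product → 0, so the limit = 0.

Final answer: 0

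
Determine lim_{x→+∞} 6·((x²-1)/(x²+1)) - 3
Evaluate the dominant behaviour as x → +∞; each term tends to a finite value or vanishes.
Limit = 3.

Final answer: 3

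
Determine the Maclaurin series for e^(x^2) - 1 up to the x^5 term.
x^4/2 + x^2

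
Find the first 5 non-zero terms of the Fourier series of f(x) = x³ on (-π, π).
(-12 + 2·π^2)·sin(x) + (3/2 - π^2)·sin(2·x) + (-4/9 + 2·π^2/3)·sin(3·x) + (3/16 - π^2/2)·sin(4·x) + (-12/125 + 2·π^2/5)·sin(5·x)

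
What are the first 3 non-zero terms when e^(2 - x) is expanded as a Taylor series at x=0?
x^2·e^(2)/2 - x·e^(2) + e^(2)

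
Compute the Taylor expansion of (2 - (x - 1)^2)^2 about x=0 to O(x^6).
x^4 - 4·x^3 + 2·x^2 + 4·x + 1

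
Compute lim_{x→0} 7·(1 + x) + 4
Direct substitution at x = 0 gives 11.

Final answer: 11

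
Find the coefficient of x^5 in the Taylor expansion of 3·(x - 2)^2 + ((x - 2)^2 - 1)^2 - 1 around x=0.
Expand to order 5: 3·(x - 2)^2 + ((x - 2)^2 - 1)^2 - 1 = x^4 - 8·x^3 + 25·x^2 - 36·x + 20 + O(x^6).
The coefficient of x^5 is 0.

Final answer: 0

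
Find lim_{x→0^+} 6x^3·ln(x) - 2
The product is a 0·∞ indeterminate form at x → 0⁺.
Rewrite the product as 6·ln(x) / x^(-3) and apply L'Hôpital, or use the standard hierarchy x^(-3) ≫ |ln x| as x → 0⁺.
The indeterminate product → 0, so the limit = -2.

Final answer: -2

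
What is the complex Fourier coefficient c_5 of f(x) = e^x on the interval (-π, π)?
Compute the real Fourier coefficients first: a_5 = (1 - e^(2·π))·e^(-π)/(26·π), b_5 = (-5 + 5·e^(2·π))·e^(-π)/(26·π).
Then c_5 = (a_5 − i·b_5)/2 = -e^(π)/(52·π) + e^(-π)/(52·π) - 5·i·e^(π)/(52·π) + 5·i·e^(-π)/(52·π).

Final answer: -e^(π)/(52·π) + e^(-π)/(52·π) - 5·i·e^(π)/(52·π) + 5·i·e^(-π)/(52·π)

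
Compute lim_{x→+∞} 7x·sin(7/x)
As x → +∞: let u = 7/x → 0⁺; then 7·x·sin(7/x) = 7·7·sin(u)/u → 7·7·1 = 49.
Limit = 49.

Final answer: 49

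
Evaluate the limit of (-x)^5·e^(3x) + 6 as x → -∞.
The product is a 0·∞ indeterminate form at x → -∞.
Rewrite the product as (-x)^5 / e^(-3x) (an ∞/∞ form) and apply L'Hôpital, or use the standard hierarchy e^(3|x|) ≫ |(-x)^5| as x → -∞.
The indeterminate product → 0, so the limit = 6.

Final answer: 6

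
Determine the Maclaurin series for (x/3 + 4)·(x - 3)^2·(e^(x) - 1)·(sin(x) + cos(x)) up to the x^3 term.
-47·x^3/2 + 33·x^2 + 36·x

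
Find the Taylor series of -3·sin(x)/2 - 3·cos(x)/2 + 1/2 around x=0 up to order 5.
-x^5/80 - x^4/16 + x^3/4 + 3·x^2/4 - 3·x/2 - 1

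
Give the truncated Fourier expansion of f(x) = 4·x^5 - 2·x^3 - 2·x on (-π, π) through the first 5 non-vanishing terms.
(-164·π^2 + 8·π^4 + 980)·sin(x) + (-4·π^4 - 31 + 22·π^2)·sin(2·x) + (-196·π^2/27 + 284/81 + 8·π^4/3)·sin(3·x) + (-2·π^4 - 5/16 + 7·π^2/2)·sin(4·x) + (-52·π^2/25 - 188/625 + 8·π^4/5)·sin(5·x)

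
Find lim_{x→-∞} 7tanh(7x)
Evaluate the dominant behaviour as x → -∞; each term tends to a finite value or vanishes.
Limit = -7.

Final answer: -7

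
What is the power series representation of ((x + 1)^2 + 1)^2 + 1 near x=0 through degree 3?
4·x^3 + 8·x^2 + 8·x + 5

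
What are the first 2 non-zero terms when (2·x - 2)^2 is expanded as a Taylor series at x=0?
4 - 8·x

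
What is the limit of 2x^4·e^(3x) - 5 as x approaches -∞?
The product is a 0·∞ indeterminate form at x → -∞.
Rewrite the product as 2x^4 / e^(-3x) (an ∞/∞ form) and apply L'Hôpital, or use the standard hierarchy e^(3|x|) ≫ |x^4| as x → -∞.
The indeterminate product → 0, so the limit = -5.

Final answer: -5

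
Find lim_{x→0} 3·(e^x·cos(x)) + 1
Direct substitution at x = 0 gives 4.

Final answer: 4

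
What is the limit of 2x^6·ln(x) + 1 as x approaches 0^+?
The product is a 0·∞ indeterminate form at x → 0⁺.
Rewrite the product as 2·ln(x) / x^(-6) and apply L'Hôpital, or use the standard hierarchy x^(-6) ≫ |ln x| as x → 0⁺.
The indeterminate product → 0, so the limit = 1.

Final answer: 1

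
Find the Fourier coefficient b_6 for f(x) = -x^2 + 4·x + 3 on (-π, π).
b_6 = (1/π) ∫_{-π}^{π} f(x)·sin(6x) dx.
Evaluate the integral (use parity and integration by parts as needed): b_6 = -4/3.

Final answer: -4/3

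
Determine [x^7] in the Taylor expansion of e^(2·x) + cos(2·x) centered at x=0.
Expand to order 7: e^(2·x) + cos(2·x) = 8·x^7/315 + 4·x^5/15 + 4·x^4/3 + 4·x^3/3 + 2·x + 2 + O(x^8).
The coefficient of x^7 is 8/315.

Final answer: 8/315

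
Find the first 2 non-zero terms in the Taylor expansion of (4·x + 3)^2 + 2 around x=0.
24·x + 11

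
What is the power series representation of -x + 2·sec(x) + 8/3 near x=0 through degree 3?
x^2 - x + 14/3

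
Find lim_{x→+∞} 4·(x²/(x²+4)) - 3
Evaluate the dominant behaviour as x → +∞; each term tends to a finite value or vanishes.
Limit = 1.

Final answer: 1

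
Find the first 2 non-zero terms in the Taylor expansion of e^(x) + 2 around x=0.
x + 3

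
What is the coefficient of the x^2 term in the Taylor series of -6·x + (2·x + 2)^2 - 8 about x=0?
Expand to order 2: -6·x + (2·x + 2)^2 - 8 = 4·x^2 + 2·x - 4 + O(x^3).
The coefficient of x^2 is 4.

Final answer: 4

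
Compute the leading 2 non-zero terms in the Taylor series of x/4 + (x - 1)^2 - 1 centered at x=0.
x^2 - 7·x/4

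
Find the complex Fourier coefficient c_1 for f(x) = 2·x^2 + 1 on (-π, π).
Compute the real Fourier coefficients first: a_1 = -8, b_1 = 0.
Then c_1 = (a_1 − i·b_1)/2 = -4.

Final answer: -4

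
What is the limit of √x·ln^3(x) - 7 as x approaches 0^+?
The product is a 0·∞ indeterminate form at x → 0⁺.
Rewrite the product as ln^3(x) / x^(-1/2) and apply L'Hôpital, or use the standard hierarchy x^(-1/2) ≫ |ln x|^3 as x → 0⁺.
The indeterminate product → 0, so the limit = -7.

Final answer: -7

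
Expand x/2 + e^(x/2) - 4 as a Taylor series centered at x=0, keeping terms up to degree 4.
x^4/384 + x^3/48 + x^2/8 + x - 3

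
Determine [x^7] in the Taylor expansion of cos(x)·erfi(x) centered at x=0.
Expand to order 7: cos(x)·erfi(x) = -23·x^7/(840·√(π)) - x^5/(20·√(π)) - x^3/(3·√(π)) + 2·x/√(π) + O(x^8).
The coefficient of x^7 is -23/(840·√(π)).

Final answer: -23/(840·√(π))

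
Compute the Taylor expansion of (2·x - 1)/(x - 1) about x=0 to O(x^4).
-x^3 - x^2 - x + 1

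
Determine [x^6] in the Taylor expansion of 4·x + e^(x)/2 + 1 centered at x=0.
Expand to order 6: 4·x + e^(x)/2 + 1 = x^6/1440 + x^5/240 + x^4/48 + x^3/12 + x^2/4 + 9·x/2 + 3/2 + O(x^7).
The coefficient of x^6 is 1/1440.

Final answer: 1/1440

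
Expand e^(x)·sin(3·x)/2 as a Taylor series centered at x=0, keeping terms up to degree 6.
13·x^6/20 - x^5/20 - 2·x^4 - 3·x^3/2 + 3·x^2/2 + 3·x/2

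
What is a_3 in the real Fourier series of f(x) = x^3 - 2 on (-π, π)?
a_3 = (1/π) ∫_{-π}^{π} f(x)·cos(3x) dx.
Evaluate the integral (use parity and integration by parts as needed): a_3 = 0.

Final answer: 0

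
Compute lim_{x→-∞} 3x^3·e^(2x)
This is a 0·∞ indeterminate form at x → -∞.
Rewrite the product as 3x^3 / e^(-2x) (an ∞/∞ form) and apply L'Hôpital, or use the standard hierarchy e^(2|x|) ≫ |x^3| as x → -∞.
The indeterminate product → 0, so the limit = 0.

Final answer: 0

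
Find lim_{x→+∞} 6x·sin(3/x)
As x → +∞: let u = 3/x → 0⁺; then 6·x·sin(3/x) = 6·3·sin(u)/u → 6·3·1 = 18.
Limit = 18.

Final answer: 18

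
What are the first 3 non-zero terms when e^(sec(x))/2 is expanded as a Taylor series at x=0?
e·x^4/6 + e·x^2/4 + e/2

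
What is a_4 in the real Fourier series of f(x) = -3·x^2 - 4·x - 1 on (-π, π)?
a_4 = (1/π) ∫_{-π}^{π} f(x)·cos(4x) dx.
Evaluate the integral (use parity and integration by parts as needed): a_4 = -3/4.

Final answer: -3/4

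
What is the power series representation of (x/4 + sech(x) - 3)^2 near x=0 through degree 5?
5·x^5/48 - 7·x^4/12 - x^3/4 + 33·x^2/16 - x + 4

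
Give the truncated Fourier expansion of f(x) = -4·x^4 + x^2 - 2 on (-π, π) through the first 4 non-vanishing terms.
(-196 + 32·π^2)·cos(x) + (13 - 8·π^2)·cos(2·x) + (-76/27 + 32·π^2/9)·cos(3·x) - 4·π^4/5 - 2 + π^2/3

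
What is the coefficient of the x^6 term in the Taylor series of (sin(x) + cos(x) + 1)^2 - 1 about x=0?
Expand to order 6: (sin(x) + cos(x) + 1)^2 - 1 = -x^6/360 + 17·x^5/60 + x^4/12 - 5·x^3/3 - x^2 + 4·x + 3 + O(x^7).
The coefficient of x^6 is -1/360.

Final answer: -1/360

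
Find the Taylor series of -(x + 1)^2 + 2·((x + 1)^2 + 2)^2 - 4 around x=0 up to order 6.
2·x^4 + 8·x^3 + 19·x^2 + 22·x + 13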